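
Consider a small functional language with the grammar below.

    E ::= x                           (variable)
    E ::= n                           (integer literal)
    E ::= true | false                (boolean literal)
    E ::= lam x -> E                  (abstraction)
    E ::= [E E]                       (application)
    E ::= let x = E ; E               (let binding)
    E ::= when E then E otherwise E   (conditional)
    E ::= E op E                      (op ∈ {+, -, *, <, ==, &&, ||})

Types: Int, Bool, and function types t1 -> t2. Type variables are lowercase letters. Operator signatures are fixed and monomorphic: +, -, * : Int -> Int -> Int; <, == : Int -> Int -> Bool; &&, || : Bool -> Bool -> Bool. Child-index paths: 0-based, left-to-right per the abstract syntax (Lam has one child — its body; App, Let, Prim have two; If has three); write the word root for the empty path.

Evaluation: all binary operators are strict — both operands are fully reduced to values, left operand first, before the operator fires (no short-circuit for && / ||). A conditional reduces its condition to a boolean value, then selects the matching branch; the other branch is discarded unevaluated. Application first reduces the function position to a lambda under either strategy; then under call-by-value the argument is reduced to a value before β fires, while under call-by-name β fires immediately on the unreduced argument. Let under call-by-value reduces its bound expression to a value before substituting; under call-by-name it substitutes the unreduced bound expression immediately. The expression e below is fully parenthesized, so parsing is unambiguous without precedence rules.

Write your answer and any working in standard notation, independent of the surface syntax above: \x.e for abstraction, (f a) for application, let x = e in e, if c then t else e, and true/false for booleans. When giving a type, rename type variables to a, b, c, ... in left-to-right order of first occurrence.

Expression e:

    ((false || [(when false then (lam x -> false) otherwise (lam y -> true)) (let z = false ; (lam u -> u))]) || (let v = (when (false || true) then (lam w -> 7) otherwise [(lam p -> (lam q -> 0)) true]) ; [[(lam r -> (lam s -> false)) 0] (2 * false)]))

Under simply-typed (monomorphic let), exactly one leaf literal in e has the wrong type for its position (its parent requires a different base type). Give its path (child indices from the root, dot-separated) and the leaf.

Answer: 1.1.1.1 : false

Trace:
  unify Bool ~ Bool
  unify Bool ~ Bool
\x._ : a -> Bool
\y._ : b -> Bool
  unify a -> Bool ~ b -> Bool
  unify a ~ b
  unify Bool ~ Bool
let z : Bool
u : c
\u._ : c -> c
  unify b -> Bool ~ (c -> c) -> d
  unify b ~ c -> c
  unify Bool ~ d
_ _ : Bool
  unify Bool ~ Bool
  unify Bool ~ Bool
  unify Bool ~ Bool
  unify Bool ~ Bool
  unify Bool ~ Bool
\w._ : e -> Int
\q._ : g -> Int
\p._ : f -> g -> Int
  unify f -> g -> Int ~ Bool -> h
  unify f ~ Bool
  unify g -> Int ~ h
_ _ : g -> Int
  unify e -> Int ~ g -> Int
  unify e ~ g
  unify Int ~ Int
let v : g -> Int
\s._ : j -> Bool
\r._ : i -> j -> Bool
  unify i -> j -> Bool ~ Int -> k
  unify i ~ Int
  unify j -> Bool ~ k
_ _ : j -> Bool
  unify Int ~ Int
  unify Bool ~ Int
  FAIL: mismatch Bool ~ Int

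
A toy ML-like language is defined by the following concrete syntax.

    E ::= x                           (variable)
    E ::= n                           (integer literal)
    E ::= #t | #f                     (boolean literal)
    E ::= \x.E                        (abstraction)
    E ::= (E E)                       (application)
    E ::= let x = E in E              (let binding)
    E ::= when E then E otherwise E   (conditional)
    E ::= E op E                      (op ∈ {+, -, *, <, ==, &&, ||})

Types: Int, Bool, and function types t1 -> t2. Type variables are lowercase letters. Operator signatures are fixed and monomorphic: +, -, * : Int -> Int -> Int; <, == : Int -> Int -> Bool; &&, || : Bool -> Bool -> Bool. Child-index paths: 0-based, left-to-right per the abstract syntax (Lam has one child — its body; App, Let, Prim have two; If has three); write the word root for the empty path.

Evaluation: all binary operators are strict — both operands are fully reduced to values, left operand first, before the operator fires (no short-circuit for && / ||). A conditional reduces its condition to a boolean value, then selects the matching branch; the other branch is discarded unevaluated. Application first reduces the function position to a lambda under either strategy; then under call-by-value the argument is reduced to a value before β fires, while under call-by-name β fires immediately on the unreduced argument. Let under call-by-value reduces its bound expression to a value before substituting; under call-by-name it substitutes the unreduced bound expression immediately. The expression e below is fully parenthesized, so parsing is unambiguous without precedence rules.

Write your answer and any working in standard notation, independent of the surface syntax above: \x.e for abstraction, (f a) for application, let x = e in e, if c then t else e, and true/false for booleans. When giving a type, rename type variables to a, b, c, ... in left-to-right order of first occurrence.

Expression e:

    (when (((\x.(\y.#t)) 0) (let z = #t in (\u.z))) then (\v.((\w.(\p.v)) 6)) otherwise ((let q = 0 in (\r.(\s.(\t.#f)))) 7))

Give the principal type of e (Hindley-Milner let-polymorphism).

Answer: Bool -> a -> Bool

Trace:
\y._ : b -> Bool
\x._ : a -> b -> Bool
  unify a -> b -> Bool ~ Int -> c
  unify a ~ Int
  unify b -> Bool ~ c
_ _ : b -> Bool
let z : Bool
z : Bool
\u._ : d -> Bool
  unify b -> Bool ~ (d -> Bool) -> e
  unify b ~ d -> Bool
  unify Bool ~ e
_ _ : Bool
  unify Bool ~ Bool
v : f
\p._ : h -> f
\w._ : g -> h -> f
  unify g -> h -> f ~ Int -> i
  unify g ~ Int
  unify h -> f ~ i
_ _ : h -> f
\v._ : f -> h -> f
let q : Int
\t._ : l -> Bool
\s._ : k -> l -> Bool
\r._ : j -> k -> l -> Bool
  unify j -> k -> l -> Bool ~ Int -> m
  unify j ~ Int
  unify k -> l -> Bool ~ m
_ _ : k -> l -> Bool
  unify f -> h -> f ~ k -> l -> Bool
  unify f ~ k
  unify h -> k ~ l -> Bool
  unify h ~ l
  unify k ~ Bool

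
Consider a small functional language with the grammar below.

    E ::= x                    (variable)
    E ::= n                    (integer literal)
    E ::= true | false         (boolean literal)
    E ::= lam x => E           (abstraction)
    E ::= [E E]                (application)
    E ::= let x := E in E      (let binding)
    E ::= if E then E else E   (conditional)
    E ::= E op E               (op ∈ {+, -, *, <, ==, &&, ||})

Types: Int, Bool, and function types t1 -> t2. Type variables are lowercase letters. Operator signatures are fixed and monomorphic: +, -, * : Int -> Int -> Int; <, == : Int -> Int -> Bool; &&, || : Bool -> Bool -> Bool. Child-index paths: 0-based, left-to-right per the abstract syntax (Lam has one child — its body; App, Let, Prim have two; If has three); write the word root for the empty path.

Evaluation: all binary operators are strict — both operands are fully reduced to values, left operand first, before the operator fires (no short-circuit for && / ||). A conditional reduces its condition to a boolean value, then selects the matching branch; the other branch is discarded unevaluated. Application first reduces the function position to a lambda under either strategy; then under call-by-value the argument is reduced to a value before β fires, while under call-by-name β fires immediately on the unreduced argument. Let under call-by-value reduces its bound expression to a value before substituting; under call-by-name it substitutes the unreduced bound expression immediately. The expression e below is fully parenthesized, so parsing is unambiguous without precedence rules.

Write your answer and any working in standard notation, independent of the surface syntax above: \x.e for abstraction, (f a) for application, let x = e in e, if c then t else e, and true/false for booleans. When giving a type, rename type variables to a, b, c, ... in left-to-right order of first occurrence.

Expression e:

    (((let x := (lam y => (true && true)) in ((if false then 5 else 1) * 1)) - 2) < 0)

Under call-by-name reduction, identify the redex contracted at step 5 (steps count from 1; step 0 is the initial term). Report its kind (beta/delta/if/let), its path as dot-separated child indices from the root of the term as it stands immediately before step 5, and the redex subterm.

Answer: delta at root : (-1 < 0)

Derivation:
step 0: (((let x = (\y.(true && true)) in ((if false then 5 else 1) * 1)) - 2) < 0)
step 1: [let@0.0] ((((if false then 5 else 1) * 1) - 2) < 0)
step 2: [if@0.0.0] (((1 * 1) - 2) < 0)
step 3: [delta@0.0] ((1 - 2) < 0)
step 4: [delta@0] (-1 < 0)
step 5: [delta@root] true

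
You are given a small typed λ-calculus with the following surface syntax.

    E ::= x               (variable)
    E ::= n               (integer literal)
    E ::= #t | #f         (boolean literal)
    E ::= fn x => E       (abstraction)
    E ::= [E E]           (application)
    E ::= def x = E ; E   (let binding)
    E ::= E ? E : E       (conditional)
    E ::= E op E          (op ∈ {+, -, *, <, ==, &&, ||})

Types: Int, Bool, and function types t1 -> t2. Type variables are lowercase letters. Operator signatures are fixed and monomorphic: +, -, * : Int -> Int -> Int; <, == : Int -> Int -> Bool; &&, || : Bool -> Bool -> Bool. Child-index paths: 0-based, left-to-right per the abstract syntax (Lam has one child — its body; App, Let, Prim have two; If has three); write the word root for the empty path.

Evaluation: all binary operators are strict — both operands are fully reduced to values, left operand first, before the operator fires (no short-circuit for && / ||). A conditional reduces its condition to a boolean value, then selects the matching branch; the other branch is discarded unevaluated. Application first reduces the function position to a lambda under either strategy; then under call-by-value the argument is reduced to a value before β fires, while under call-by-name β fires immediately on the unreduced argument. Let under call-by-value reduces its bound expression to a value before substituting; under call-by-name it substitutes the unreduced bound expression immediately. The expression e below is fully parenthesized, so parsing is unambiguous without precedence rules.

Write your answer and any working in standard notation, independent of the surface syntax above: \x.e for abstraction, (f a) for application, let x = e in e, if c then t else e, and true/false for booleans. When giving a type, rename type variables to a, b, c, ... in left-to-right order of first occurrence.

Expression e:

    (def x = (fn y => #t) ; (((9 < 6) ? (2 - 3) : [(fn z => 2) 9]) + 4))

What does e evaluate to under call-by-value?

Derivation:
step 0: (let x = (\y.true) in ((if (9 < 6) then (2 - 3) else ((\z.2) 9)) + 4))
step 1: [let@root] ((if (9 < 6) then (2 - 3) else ((\z.2) 9)) + 4)
step 2: [delta@0.0] ((if false then (2 - 3) else ((\z.2) 9)) + 4)
step 3: [if@0] (((\z.2) 9) + 4)
step 4: [beta@0] (2 + 4)
step 5: [delta@root] 6

Answer: 6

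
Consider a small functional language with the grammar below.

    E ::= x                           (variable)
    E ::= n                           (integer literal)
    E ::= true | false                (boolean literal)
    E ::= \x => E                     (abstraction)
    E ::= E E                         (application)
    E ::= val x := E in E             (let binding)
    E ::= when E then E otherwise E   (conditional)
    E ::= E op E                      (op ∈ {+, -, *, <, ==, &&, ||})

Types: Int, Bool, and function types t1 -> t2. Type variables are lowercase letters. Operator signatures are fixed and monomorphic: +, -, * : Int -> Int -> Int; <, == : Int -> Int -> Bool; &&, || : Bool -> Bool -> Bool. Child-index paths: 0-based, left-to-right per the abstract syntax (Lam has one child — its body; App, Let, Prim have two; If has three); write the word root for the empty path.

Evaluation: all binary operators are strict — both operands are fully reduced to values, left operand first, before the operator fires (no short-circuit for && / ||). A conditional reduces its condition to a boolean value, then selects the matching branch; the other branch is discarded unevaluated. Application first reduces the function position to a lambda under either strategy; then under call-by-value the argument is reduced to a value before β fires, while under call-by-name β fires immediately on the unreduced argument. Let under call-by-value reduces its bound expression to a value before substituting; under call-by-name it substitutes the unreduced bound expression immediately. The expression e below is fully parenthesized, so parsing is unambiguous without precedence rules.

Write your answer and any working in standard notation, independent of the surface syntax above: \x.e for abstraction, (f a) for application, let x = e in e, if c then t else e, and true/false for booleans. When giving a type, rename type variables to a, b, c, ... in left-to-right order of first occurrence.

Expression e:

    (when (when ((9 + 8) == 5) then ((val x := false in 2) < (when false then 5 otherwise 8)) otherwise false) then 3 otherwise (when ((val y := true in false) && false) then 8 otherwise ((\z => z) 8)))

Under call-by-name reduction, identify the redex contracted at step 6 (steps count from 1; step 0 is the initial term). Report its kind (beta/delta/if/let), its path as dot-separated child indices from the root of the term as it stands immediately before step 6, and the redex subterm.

Derivation:
step 0: (if (if ((9 + 8) == 5) then ((let x = false in 2) < (if false then 5 else 8)) else false) then 3 else (if ((let y = true in false) && false) then 8 else ((\z.z) 8)))
step 1: [delta@0.0.0] (if (if (17 == 5) then ((let x = false in 2) < (if false then 5 else 8)) else false) then 3 else (if ((let y = true in false) && false) then 8 else ((\z.z) 8)))
step 2: [delta@0.0] (if (if false then ((let x = false in 2) < (if false then 5 else 8)) else false) then 3 else (if ((let y = true in false) && false) then 8 else ((\z.z) 8)))
step 3: [if@0] (if false then 3 else (if ((let y = true in false) && false) then 8 else ((\z.z) 8)))
step 4: [if@root] (if ((let y = true in false) && false) then 8 else ((\z.z) 8))
step 5: [let@0.0] (if (false && false) then 8 else ((\z.z) 8))
step 6: [delta@0] (if false then 8 else ((\z.z) 8))

Answer: delta at 0 : (false && false)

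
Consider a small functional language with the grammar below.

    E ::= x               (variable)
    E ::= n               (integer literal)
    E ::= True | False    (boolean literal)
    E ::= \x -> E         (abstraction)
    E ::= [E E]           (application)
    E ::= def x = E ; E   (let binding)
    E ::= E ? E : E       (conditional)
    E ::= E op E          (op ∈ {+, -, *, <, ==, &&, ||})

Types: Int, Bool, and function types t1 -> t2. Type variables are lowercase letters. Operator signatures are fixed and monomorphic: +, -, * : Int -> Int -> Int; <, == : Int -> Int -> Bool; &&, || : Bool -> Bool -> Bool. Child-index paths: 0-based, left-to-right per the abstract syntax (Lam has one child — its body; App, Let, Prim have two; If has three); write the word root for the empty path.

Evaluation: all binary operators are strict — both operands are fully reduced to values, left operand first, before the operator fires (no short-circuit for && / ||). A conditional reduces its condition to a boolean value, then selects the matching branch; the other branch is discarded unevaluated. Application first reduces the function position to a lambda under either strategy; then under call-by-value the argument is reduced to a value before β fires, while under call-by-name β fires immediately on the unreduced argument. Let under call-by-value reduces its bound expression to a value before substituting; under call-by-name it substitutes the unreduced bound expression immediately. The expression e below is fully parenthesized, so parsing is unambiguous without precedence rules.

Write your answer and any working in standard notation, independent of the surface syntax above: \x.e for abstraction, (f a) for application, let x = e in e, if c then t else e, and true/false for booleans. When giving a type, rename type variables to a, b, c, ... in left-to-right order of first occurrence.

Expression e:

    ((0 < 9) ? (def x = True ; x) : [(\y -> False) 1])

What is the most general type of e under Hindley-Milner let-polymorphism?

Trace:
  unify Int ~ Int
  unify Int ~ Int
  unify Bool ~ Bool
let x : Bool
x : Bool
\y._ : a -> Bool
  unify a -> Bool ~ Int -> b
  unify a ~ Int
  unify Bool ~ b
_ _ : Bool
  unify Bool ~ Bool

Answer: Bool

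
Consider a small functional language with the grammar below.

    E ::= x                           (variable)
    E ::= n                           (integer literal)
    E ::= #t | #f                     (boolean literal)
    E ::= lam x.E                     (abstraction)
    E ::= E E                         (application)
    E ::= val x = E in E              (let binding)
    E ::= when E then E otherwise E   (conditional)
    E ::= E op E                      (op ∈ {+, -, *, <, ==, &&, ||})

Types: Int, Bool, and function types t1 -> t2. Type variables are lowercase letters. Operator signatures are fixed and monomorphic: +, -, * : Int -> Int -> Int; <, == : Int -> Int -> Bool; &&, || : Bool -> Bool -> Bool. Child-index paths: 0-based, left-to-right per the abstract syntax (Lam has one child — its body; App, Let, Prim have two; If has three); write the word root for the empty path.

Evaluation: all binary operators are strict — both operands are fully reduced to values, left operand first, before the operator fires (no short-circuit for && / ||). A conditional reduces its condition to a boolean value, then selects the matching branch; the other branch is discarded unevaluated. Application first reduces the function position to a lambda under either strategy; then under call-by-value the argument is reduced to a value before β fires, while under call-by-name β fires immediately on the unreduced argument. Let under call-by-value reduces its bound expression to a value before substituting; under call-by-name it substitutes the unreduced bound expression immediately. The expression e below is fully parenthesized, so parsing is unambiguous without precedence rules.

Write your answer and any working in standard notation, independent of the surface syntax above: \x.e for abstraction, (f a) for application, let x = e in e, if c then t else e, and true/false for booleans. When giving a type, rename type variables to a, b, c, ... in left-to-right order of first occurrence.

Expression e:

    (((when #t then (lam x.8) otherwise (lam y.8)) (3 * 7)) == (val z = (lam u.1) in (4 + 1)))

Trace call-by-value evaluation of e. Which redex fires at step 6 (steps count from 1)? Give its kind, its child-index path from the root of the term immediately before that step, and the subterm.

Answer: delta at root : (8 == 5)

Working:
step 0: (((if true then (\x.8) else (\y.8)) (3 * 7)) == (let z = (\u.1) in (4 + 1)))
step 1: [if@0.0] (((\x.8) (3 * 7)) == (let z = (\u.1) in (4 + 1)))
step 2: [delta@0.1] (((\x.8) 21) == (let z = (\u.1) in (4 + 1)))
step 3: [beta@0] (8 == (let z = (\u.1) in (4 + 1)))
step 4: [let@1] (8 == (4 + 1))
step 5: [delta@1] (8 == 5)
step 6: [delta@root] false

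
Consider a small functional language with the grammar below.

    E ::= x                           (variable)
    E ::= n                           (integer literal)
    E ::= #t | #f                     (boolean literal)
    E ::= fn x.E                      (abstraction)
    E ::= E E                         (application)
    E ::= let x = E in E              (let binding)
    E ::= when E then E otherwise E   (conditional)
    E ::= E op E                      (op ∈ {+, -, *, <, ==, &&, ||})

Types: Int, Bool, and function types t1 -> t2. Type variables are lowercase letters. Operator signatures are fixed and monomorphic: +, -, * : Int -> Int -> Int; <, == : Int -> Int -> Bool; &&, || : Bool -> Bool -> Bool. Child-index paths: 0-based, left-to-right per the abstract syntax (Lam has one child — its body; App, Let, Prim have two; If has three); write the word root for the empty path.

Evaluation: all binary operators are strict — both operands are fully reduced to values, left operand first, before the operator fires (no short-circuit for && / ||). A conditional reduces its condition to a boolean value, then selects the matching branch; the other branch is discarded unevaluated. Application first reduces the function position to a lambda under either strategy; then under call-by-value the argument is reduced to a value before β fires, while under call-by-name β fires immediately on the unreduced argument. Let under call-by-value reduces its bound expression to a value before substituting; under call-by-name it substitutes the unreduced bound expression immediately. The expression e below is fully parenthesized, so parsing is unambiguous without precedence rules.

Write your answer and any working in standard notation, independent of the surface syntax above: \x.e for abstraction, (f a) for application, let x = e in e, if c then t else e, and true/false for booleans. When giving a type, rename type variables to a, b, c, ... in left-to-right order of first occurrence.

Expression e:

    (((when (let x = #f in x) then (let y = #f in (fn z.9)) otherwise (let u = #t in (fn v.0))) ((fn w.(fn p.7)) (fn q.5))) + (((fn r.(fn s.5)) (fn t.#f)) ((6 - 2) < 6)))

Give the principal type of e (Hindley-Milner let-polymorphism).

Trace:
let x : Bool
x : Bool
  unify Bool ~ Bool
let y : Bool
\z._ : a -> Int
let u : Bool
\v._ : b -> Int
  unify a -> Int ~ b -> Int
  unify a ~ b
  unify Int ~ Int
\p._ : d -> Int
\w._ : c -> d -> Int
\q._ : e -> Int
  unify c -> d -> Int ~ (e -> Int) -> f
  unify c ~ e -> Int
  unify d -> Int ~ f
_ _ : d -> Int
  unify b -> Int ~ (d -> Int) -> g
  unify b ~ d -> Int
  unify Int ~ g
_ _ : Int
  unify Int ~ Int
\s._ : i -> Int
\r._ : h -> i -> Int
\t._ : j -> Bool
  unify h -> i -> Int ~ (j -> Bool) -> k
  unify h ~ j -> Bool
  unify i -> Int ~ k
_ _ : i -> Int
  unify Int ~ Int
  unify Int ~ Int
  unify Int ~ Int
  unify Int ~ Int
  unify i -> Int ~ Bool -> l
  unify i ~ Bool
  unify Int ~ l
_ _ : Int
  unify Int ~ Int

Answer: Int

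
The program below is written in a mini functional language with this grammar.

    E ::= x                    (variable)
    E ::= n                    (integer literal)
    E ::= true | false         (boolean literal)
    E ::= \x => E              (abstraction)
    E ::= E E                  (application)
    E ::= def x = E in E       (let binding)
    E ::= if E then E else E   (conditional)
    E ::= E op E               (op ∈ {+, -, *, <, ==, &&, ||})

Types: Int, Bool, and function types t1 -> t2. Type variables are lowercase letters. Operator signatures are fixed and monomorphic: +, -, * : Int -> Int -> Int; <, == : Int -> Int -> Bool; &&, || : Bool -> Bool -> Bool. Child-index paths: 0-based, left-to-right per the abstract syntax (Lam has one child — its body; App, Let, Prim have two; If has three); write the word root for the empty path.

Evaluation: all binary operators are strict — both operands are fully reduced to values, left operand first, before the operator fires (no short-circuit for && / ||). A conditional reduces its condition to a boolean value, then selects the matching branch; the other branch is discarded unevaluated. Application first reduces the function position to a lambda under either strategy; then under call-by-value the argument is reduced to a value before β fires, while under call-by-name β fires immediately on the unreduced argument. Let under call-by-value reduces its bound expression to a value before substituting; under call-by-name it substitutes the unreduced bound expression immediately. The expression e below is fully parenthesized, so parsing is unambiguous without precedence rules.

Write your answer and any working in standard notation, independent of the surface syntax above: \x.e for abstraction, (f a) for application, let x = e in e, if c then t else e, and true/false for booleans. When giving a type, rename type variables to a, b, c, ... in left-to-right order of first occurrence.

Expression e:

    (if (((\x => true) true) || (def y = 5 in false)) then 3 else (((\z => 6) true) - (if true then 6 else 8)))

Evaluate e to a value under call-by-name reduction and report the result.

Trace:
step 0: (if (((\x.true) true) || (let y = 5 in false)) then 3 else (((\z.6) true) - (if true then 6 else 8)))
step 1: [beta@0.0] (if (true || (let y = 5 in false)) then 3 else (((\z.6) true) - (if true then 6 else 8)))
step 2: [let@0.1] (if (true || false) then 3 else (((\z.6) true) - (if true then 6 else 8)))
step 3: [delta@0] (if true then 3 else (((\z.6) true) - (if true then 6 else 8)))
step 4: [if@root] 3

Answer: 3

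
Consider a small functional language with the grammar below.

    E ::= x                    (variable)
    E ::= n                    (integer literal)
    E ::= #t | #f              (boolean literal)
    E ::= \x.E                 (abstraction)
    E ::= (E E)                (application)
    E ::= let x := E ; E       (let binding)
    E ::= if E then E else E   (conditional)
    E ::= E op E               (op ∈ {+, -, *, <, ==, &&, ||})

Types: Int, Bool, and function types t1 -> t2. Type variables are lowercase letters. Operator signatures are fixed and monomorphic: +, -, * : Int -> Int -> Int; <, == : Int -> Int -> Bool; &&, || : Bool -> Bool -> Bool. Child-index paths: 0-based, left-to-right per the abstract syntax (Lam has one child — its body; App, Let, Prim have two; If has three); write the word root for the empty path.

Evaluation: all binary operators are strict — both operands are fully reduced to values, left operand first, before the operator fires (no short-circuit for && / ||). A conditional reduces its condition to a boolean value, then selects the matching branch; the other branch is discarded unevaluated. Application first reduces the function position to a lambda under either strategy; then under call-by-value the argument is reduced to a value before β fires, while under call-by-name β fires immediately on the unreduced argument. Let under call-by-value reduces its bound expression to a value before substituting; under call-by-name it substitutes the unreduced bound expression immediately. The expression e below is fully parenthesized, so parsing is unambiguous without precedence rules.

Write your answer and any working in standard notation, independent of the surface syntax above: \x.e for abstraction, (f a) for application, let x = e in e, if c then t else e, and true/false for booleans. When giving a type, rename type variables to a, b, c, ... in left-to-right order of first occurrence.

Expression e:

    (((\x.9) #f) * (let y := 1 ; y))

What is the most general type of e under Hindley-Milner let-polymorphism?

Derivation:
\x._ : a -> Int
  unify a -> Int ~ Bool -> b
  unify a ~ Bool
  unify Int ~ b
_ _ : Int
  unify Int ~ Int
let y : Int
y : Int
  unify Int ~ Int

Answer: Int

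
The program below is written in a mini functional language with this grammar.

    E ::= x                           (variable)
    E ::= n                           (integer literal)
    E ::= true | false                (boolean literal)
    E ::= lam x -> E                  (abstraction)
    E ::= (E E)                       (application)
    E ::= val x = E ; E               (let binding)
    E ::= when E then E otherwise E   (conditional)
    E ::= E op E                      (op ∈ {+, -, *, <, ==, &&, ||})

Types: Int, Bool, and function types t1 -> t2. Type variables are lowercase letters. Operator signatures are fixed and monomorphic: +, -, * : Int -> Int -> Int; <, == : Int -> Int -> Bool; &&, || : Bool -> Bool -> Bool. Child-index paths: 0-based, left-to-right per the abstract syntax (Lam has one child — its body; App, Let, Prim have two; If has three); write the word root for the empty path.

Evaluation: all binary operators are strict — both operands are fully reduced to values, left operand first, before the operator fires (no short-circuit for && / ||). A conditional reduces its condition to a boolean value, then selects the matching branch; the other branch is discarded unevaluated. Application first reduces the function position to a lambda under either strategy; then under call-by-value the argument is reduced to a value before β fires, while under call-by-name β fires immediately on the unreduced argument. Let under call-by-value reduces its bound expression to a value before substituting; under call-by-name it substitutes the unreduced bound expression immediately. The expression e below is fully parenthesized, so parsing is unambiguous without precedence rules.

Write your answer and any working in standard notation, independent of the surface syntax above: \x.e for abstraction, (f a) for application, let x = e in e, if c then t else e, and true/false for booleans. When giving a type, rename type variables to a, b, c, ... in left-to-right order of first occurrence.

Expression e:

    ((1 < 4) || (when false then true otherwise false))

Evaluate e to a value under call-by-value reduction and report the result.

Derivation:
step 0: ((1 < 4) || (if false then true else false))
step 1: [delta@0] (true || (if false then true else false))
step 2: [if@1] (true || false)
step 3: [delta@root] true

Answer: true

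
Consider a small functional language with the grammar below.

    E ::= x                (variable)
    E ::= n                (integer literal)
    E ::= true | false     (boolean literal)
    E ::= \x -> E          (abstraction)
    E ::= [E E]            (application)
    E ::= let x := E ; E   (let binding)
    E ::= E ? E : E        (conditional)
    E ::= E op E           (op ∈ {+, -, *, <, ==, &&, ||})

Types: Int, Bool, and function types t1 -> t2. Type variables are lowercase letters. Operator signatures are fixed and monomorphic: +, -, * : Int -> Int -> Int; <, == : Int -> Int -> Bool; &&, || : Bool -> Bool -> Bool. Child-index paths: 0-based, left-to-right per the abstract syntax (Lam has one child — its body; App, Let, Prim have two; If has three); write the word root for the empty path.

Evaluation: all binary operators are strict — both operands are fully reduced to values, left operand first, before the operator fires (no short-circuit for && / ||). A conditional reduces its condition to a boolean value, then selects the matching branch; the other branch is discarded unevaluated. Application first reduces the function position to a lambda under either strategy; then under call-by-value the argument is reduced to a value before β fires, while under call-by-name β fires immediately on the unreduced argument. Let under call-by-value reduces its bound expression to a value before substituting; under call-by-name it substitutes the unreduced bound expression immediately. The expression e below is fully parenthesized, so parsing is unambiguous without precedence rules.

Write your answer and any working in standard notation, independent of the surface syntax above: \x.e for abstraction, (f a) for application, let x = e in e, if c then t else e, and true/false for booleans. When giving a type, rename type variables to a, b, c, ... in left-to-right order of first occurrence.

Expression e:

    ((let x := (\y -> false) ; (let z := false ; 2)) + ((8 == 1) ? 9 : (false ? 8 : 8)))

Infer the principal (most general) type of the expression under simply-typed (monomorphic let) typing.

Answer: Int

Working:
\y._ : a -> Bool
let x : a -> Bool
let z : Bool
  unify Int ~ Int
  unify Int ~ Int
  unify Int ~ Int
  unify Bool ~ Bool
  unify Bool ~ Bool
  unify Int ~ Int
  unify Int ~ Int
  unify Int ~ Int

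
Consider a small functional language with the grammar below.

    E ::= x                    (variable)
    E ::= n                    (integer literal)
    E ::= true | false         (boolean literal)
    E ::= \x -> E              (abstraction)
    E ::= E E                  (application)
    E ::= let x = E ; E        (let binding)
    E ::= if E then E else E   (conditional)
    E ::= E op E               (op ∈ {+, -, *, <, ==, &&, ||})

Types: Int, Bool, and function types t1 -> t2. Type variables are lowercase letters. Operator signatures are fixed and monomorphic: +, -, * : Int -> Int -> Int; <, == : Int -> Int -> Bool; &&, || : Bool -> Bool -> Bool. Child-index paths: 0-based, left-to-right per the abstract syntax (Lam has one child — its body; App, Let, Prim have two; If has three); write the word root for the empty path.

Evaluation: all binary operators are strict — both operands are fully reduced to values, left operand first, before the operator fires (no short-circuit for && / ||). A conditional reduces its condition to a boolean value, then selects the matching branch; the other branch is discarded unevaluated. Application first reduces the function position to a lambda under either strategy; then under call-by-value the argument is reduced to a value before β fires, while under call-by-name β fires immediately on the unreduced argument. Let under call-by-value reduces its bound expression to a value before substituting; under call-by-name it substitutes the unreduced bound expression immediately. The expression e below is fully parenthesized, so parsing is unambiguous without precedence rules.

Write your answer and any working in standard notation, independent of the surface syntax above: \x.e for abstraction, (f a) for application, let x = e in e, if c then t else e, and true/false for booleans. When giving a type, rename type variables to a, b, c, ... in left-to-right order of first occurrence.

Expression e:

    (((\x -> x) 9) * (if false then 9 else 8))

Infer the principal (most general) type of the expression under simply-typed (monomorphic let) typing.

Trace:
x : a
\x._ : a -> a
  unify a -> a ~ Int -> b
  unify a ~ Int
  unify Int ~ b
_ _ : Int
  unify Int ~ Int
  unify Bool ~ Bool
  unify Int ~ Int
  unify Int ~ Int

Answer: Int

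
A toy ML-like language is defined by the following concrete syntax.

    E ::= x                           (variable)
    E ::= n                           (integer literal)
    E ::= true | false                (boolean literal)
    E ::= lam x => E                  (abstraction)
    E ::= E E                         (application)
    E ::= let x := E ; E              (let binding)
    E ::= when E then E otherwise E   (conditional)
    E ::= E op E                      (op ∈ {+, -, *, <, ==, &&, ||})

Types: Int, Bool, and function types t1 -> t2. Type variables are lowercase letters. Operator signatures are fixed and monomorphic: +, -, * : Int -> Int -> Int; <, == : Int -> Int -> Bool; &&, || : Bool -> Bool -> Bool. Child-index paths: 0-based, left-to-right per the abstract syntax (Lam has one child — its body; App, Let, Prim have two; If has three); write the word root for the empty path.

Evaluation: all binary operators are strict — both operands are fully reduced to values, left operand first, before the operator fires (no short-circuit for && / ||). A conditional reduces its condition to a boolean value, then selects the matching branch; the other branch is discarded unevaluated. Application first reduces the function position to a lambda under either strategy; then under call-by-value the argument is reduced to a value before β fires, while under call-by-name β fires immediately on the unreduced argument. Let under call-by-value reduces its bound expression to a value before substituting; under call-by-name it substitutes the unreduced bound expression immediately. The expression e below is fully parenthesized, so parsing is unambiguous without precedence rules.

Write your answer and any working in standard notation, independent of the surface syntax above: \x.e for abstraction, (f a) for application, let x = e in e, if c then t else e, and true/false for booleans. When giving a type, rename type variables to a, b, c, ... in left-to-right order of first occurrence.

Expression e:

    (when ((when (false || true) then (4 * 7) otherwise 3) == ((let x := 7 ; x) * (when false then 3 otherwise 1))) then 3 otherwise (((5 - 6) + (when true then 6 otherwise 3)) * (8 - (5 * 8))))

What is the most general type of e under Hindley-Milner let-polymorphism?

Derivation:
  unify Bool ~ Bool
  unify Bool ~ Bool
  unify Bool ~ Bool
  unify Int ~ Int
  unify Int ~ Int
  unify Int ~ Int
  unify Int ~ Int
let x : Int
x : Int
  unify Int ~ Int
  unify Bool ~ Bool
  unify Int ~ Int
  unify Int ~ Int
  unify Int ~ Int
  unify Bool ~ Bool
  unify Int ~ Int
  unify Int ~ Int
  unify Int ~ Int
  unify Bool ~ Bool
  unify Int ~ Int
  unify Int ~ Int
  unify Int ~ Int
  unify Int ~ Int
  unify Int ~ Int
  unify Int ~ Int
  unify Int ~ Int
  unify Int ~ Int
  unify Int ~ Int

Answer: Int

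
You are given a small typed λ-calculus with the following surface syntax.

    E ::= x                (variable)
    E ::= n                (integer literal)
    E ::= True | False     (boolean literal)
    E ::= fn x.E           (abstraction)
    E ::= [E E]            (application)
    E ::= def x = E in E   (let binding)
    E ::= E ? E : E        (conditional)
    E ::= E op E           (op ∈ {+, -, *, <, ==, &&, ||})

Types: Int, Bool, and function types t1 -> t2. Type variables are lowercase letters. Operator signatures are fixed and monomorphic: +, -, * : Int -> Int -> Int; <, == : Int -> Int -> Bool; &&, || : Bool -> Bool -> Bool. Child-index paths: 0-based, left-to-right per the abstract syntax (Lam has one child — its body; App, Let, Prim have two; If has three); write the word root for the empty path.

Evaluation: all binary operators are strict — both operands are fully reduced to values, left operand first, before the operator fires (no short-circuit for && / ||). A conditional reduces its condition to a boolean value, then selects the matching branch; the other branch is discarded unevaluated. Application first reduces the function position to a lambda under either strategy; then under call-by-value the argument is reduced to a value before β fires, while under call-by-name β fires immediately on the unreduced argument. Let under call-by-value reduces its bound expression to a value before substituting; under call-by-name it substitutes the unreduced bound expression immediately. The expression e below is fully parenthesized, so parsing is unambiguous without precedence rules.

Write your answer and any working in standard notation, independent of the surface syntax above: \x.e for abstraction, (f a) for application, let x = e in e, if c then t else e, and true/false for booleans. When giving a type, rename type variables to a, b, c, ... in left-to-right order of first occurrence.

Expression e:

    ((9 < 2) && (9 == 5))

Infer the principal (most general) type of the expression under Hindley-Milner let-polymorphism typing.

Answer: Bool

Trace:
  unify Int ~ Int
  unify Int ~ Int
  unify Bool ~ Bool
  unify Int ~ Int
  unify Int ~ Int
  unify Bool ~ Bool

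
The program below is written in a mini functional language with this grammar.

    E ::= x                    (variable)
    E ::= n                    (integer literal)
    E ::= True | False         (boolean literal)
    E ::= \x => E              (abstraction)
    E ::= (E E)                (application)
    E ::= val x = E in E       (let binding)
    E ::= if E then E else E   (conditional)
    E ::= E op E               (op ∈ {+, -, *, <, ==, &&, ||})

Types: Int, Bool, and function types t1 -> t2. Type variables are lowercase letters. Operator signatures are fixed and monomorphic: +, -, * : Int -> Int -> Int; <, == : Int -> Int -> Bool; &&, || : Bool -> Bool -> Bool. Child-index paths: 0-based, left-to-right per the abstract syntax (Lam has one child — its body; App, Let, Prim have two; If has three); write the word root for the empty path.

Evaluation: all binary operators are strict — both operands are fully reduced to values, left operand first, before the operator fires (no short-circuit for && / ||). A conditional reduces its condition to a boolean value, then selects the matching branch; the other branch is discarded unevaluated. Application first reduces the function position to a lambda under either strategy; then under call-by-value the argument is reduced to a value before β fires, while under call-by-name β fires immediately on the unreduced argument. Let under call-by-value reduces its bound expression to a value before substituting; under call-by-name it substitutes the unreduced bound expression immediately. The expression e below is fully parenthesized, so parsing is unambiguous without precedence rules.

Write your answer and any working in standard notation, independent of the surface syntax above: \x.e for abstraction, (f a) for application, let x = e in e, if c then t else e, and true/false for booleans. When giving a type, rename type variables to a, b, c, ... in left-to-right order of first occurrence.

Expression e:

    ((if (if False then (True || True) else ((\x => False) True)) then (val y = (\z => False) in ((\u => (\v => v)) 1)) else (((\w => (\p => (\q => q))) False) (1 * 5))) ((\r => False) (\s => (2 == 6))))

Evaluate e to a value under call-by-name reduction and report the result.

Answer: false

Derivation:
step 0: ((if (if false then (true || true) else ((\x.false) true)) then (let y = (\z.false) in ((\u.(\v.v)) 1)) else (((\w.(\p.(\q.q))) false) (1 * 5))) ((\r.false) (\s.(2 == 6))))
step 1: [if@0.0] ((if ((\x.false) true) then (let y = (\z.false) in ((\u.(\v.v)) 1)) else (((\w.(\p.(\q.q))) false) (1 * 5))) ((\r.false) (\s.(2 == 6))))
step 2: [beta@0.0] ((if false then (let y = (\z.false) in ((\u.(\v.v)) 1)) else (((\w.(\p.(\q.q))) false) (1 * 5))) ((\r.false) (\s.(2 == 6))))
step 3: [if@0] ((((\w.(\p.(\q.q))) false) (1 * 5)) ((\r.false) (\s.(2 == 6))))
step 4: [beta@0.0] (((\p.(\q.q)) (1 * 5)) ((\r.false) (\s.(2 == 6))))
step 5: [beta@0] ((\q.q) ((\r.false) (\s.(2 == 6))))
step 6: [beta@root] ((\r.false) (\s.(2 == 6)))
step 7: [beta@root] false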